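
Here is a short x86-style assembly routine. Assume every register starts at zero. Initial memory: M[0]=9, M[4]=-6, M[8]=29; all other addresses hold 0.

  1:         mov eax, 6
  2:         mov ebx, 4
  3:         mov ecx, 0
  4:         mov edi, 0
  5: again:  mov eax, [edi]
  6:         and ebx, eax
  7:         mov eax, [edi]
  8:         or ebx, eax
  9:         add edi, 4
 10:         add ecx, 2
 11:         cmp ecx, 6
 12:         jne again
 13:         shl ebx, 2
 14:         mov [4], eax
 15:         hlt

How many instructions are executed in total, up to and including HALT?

31

mov eax, 6 → eax=6
mov ebx, 4 → ebx=4
mov ecx, 0 → ecx=0
mov edi, 0 → edi=0
mov eax, [edi] → eax=M[0]=9
and ebx, eax → ebx=4&9=0
mov eax, [edi] → eax=M[0]=9
or ebx, eax → ebx=0|9=9
add edi, 4 → edi=0+4=4
add ecx, 2 → ecx=0+2=2
cmp ecx, 6  (cmp 2,6)
jne again: taken
mov eax, [edi] → eax=M[4]=-6
and ebx, eax → ebx=9&(-6)=8
mov eax, [edi] → eax=M[4]=-6
or ebx, eax → ebx=8|(-6)=-6
add edi, 4 → edi=4+4=8
add ecx, 2 → ecx=2+2=4
cmp ecx, 6  (cmp 4,6)
jne again: taken
mov eax, [edi] → eax=M[8]=29
and ebx, eax → ebx=(-6)&29=24
mov eax, [edi] → eax=M[8]=29
or ebx, eax → ebx=24|29=29
add edi, 4 → edi=8+4=12
add ecx, 2 → ecx=4+2=6
cmp ecx, 6  (cmp 6,6)
jne again: not taken
shl ebx, 2 → ebx=29<<2=116
mov [4], eax → M[4]=29
halt.
Total executed instructions: 31.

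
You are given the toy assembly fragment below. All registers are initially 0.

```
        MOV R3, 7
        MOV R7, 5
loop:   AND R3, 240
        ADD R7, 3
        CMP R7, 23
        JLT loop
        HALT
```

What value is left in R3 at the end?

0

R3=7
R7=5
R3=7&240=0
R7=5+3=8
CMP R7, 23  (cmp 8,23)
JLT loop: taken
R3=0&240=0
R7=8+3=11
CMP R7, 23  (cmp 11,23)
JLT loop: taken
R3=0&240=0
R7=11+3=14
CMP R7, 23  (cmp 14,23)
JLT loop: taken
R3=0&240=0
R7=14+3=17
CMP R7, 23  (cmp 17,23)
JLT loop: taken
R3=0&240=0
R7=17+3=20
CMP R7, 23  (cmp 20,23)
JLT loop: taken
R3=0&240=0
R7=20+3=23
CMP R7, 23  (cmp 23,23)
JLT loop: not taken
halt.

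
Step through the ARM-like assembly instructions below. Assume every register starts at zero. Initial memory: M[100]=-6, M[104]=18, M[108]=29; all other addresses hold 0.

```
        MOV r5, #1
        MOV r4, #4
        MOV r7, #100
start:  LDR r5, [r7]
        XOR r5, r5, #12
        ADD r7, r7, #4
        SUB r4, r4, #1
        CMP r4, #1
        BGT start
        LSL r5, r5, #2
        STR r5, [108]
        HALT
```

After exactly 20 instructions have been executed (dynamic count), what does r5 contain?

after MOV r5, #1: r5=1
after MOV r4, #4: r4=4
after MOV r7, #100: r7=100
after LDR r5, [r7]: r5=M[100]=-6
after XOR r5, r5, #12: r5=(-6)^12=-10
after ADD r7, r7, #4: r7=100+4=104
after SUB r4, r4, #1: r4=4-1=3
CMP r4, #1  (cmp 3,1)
BGT start: taken
after LDR r5, [r7]: r5=M[104]=18
after XOR r5, r5, #12: r5=18^12=30
after ADD r7, r7, #4: r7=104+4=108
after SUB r4, r4, #1: r4=3-1=2
CMP r4, #1  (cmp 2,1)
BGT start: taken
after LDR r5, [r7]: r5=M[108]=29
after XOR r5, r5, #12: r5=29^12=17
after ADD r7, r7, #4: r7=108+4=112
after SUB r4, r4, #1: r4=2-1=1
CMP r4, #1  (cmp 1,1)
After step 20: r5 = 17.

17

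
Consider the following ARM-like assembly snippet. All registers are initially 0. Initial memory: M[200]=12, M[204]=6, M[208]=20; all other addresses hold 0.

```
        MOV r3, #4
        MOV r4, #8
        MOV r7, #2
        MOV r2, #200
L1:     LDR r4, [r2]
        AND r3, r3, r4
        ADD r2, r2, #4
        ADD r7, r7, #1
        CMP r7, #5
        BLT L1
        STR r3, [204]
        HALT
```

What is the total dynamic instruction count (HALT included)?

24

r3=4
r4=8
r7=2
r2=200
r4=M[200]=12
r3=4&12=4
r2=200+4=204
r7=2+1=3
CMP r7, #5  (cmp 3,5)
BLT L1: taken
r4=M[204]=6
r3=4&6=4
r2=204+4=208
r7=3+1=4
CMP r7, #5  (cmp 4,5)
BLT L1: taken
r4=M[208]=20
r3=4&20=4
r2=208+4=212
r7=4+1=5
CMP r7, #5  (cmp 5,5)
BLT L1: not taken
STR r3, [204] → M[204]=4
halt.
Total executed instructions: 24.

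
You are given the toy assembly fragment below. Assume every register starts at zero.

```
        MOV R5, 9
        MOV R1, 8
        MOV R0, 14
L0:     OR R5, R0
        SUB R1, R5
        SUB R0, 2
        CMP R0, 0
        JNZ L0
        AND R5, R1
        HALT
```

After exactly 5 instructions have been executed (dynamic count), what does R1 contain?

MOV R5, 9 → R5=9
MOV R1, 8 → R1=8
MOV R0, 14 → R0=14
OR R5, R0 → R5=9|14=15
SUB R1, R5 → R1=8-15=-7
After step 5: R1 = -7.

-7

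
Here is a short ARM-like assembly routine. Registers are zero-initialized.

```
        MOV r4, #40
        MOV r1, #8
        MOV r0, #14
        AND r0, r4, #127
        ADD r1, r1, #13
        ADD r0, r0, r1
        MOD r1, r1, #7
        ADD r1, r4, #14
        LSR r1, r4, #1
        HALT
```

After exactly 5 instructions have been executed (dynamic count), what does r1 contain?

21

MOV r4, #40 → r4=40
MOV r1, #8 → r1=8
MOV r0, #14 → r0=14
AND r0, r4, #127 → r0=40&127=40
ADD r1, r1, #13 → r1=8+13=21
After step 5: r1 = 21.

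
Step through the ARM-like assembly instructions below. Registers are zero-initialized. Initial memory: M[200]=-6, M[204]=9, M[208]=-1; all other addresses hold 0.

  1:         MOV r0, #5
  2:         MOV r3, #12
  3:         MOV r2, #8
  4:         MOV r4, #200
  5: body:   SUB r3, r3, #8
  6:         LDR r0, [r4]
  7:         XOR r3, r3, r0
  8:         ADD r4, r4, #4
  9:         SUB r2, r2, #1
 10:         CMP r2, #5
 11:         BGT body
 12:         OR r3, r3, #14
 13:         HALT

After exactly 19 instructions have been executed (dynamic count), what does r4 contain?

208

r0=5
r3=12
r2=8
r4=200
r3=12-8=4
r0=M[200]=-6
r3=4^(-6)=-2
r4=200+4=204
r2=8-1=7
CMP r2, #5  (cmp 7,5)
BGT body: taken
r3=(-2)-8=-10
r0=M[204]=9
r3=(-10)^9=-1
r4=204+4=208
r2=7-1=6
CMP r2, #5  (cmp 6,5)
BGT body: taken
r3=(-1)-8=-9
After step 19: r4 = 208.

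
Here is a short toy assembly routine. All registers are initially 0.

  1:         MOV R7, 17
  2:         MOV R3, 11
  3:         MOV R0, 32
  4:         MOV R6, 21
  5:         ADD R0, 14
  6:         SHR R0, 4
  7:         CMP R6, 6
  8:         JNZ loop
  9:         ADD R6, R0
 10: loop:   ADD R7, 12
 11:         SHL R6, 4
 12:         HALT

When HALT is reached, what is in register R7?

R7=17
R3=11
R0=32
R6=21
R0=32+14=46
R0=46>>4=2
CMP R6, 6  (cmp 21,6)
JNZ loop: taken
R7=17+12=29
R6=21<<4=336
halt.

29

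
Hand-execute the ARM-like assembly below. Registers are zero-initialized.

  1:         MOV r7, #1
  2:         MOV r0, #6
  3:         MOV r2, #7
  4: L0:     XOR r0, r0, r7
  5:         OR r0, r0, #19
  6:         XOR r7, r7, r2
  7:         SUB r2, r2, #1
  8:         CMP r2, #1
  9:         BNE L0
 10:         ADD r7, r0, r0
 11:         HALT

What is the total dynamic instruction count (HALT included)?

r7=1
r0=6
r2=7
r0=6^1=7
r0=7|19=23
r7=1^7=6
r2=7-1=6
CMP r2, #1  (cmp 6,1)
BNE L0: taken
r0=23^6=17
r0=17|19=19
r7=6^6=0
r2=6-1=5
CMP r2, #1  (cmp 5,1)
BNE L0: taken
r0=19^0=19
r0=19|19=19
r7=0^5=5
r2=5-1=4
CMP r2, #1  (cmp 4,1)
BNE L0: taken
r0=19^5=22
r0=22|19=23
r7=5^4=1
r2=4-1=3
CMP r2, #1  (cmp 3,1)
BNE L0: taken
r0=23^1=22
r0=22|19=23
r7=1^3=2
r2=3-1=2
CMP r2, #1  (cmp 2,1)
BNE L0: taken
r0=23^2=21
r0=21|19=23
r7=2^2=0
r2=2-1=1
CMP r2, #1  (cmp 1,1)
BNE L0: not taken
r7=23+23=46
halt.
Total executed instructions: 41.

41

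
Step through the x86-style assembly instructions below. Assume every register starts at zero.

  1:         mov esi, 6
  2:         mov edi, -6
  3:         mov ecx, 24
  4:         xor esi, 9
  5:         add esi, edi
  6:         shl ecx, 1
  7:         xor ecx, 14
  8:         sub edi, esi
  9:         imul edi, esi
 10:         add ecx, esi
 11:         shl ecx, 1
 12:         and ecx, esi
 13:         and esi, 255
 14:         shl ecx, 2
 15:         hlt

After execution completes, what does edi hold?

-135

esi=6
edi=-6
ecx=24
esi=6^9=15
esi=15+(-6)=9
ecx=24<<1=48
ecx=48^14=62
edi=(-6)-9=-15
edi=(-15)*9=-135
ecx=62+9=71
ecx=71<<1=142
ecx=142&9=8
esi=9&255=9
ecx=8<<2=32
halt.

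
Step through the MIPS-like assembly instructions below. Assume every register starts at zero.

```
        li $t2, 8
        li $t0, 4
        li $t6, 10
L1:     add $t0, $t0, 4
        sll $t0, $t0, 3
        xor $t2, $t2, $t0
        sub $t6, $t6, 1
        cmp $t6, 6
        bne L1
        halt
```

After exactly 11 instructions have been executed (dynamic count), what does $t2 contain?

$t2=8
$t0=4
$t6=10
$t0=4+4=8
$t0=8<<3=64
$t2=8^64=72
$t6=10-1=9
cmp $t6, 6  (cmp 9,6)
bne L1: taken
$t0=64+4=68
$t0=68<<3=544
After step 11: $t2 = 72.

72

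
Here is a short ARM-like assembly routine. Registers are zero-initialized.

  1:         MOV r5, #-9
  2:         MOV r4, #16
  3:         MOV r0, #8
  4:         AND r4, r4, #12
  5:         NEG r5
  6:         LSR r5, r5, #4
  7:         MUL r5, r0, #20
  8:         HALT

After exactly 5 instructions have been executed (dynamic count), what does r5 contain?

9

r5=-9
r4=16
r0=8
r4=16&12=0
r5=-(-9)=9
After step 5: r5 = 9.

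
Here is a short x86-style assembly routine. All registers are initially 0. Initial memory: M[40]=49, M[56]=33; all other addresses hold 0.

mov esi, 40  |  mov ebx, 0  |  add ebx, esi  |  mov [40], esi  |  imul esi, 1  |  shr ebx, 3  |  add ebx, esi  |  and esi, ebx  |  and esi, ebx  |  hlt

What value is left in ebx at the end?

45

after mov esi, 40: esi=40
after mov ebx, 0: ebx=0
after add ebx, esi: ebx=0+40=40
mov [40], esi → M[40]=40
after imul esi, 1: esi=40*1=40
after shr ebx, 3: ebx=40>>3=5
after add ebx, esi: ebx=5+40=45
after and esi, ebx: esi=40&45=40
after and esi, ebx: esi=40&45=40
halt.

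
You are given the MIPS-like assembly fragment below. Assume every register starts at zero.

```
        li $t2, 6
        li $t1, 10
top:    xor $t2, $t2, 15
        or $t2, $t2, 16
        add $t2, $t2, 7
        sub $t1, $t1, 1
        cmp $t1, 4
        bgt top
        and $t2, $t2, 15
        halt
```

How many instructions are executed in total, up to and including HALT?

40

after li $t2, 6: $t2=6
after li $t1, 10: $t1=10
after xor $t2, $t2, 15: $t2=6^15=9
after or $t2, $t2, 16: $t2=9|16=25
after add $t2, $t2, 7: $t2=25+7=32
after sub $t1, $t1, 1: $t1=10-1=9
cmp $t1, 4  (cmp 9,4)
bgt top: taken
after xor $t2, $t2, 15: $t2=32^15=47
after or $t2, $t2, 16: $t2=47|16=63
after add $t2, $t2, 7: $t2=63+7=70
after sub $t1, $t1, 1: $t1=9-1=8
cmp $t1, 4  (cmp 8,4)
bgt top: taken
after xor $t2, $t2, 15: $t2=70^15=73
after or $t2, $t2, 16: $t2=73|16=89
after add $t2, $t2, 7: $t2=89+7=96
after sub $t1, $t1, 1: $t1=8-1=7
cmp $t1, 4  (cmp 7,4)
bgt top: taken
after xor $t2, $t2, 15: $t2=96^15=111
after or $t2, $t2, 16: $t2=111|16=127
after add $t2, $t2, 7: $t2=127+7=134
after sub $t1, $t1, 1: $t1=7-1=6
cmp $t1, 4  (cmp 6,4)
bgt top: taken
after xor $t2, $t2, 15: $t2=134^15=137
after or $t2, $t2, 16: $t2=137|16=153
after add $t2, $t2, 7: $t2=153+7=160
after sub $t1, $t1, 1: $t1=6-1=5
cmp $t1, 4  (cmp 5,4)
bgt top: taken
after xor $t2, $t2, 15: $t2=160^15=175
after or $t2, $t2, 16: $t2=175|16=191
after add $t2, $t2, 7: $t2=191+7=198
after sub $t1, $t1, 1: $t1=5-1=4
cmp $t1, 4  (cmp 4,4)
bgt top: not taken
after and $t2, $t2, 15: $t2=198&15=6
halt.
Total executed instructions: 40.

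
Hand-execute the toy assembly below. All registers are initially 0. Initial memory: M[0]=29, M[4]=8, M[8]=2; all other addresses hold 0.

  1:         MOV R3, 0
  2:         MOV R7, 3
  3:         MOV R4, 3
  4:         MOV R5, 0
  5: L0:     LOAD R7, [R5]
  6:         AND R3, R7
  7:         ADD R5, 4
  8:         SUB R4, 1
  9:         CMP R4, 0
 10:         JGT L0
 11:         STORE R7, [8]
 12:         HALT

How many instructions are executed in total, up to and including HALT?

R3=0
R7=3
R4=3
R5=0
R7=M[0]=29
R3=0&29=0
R5=0+4=4
R4=3-1=2
CMP R4, 0  (cmp 2,0)
JGT L0: taken
R7=M[4]=8
R3=0&8=0
R5=4+4=8
R4=2-1=1
CMP R4, 0  (cmp 1,0)
JGT L0: taken
R7=M[8]=2
R3=0&2=0
R5=8+4=12
R4=1-1=0
CMP R4, 0  (cmp 0,0)
JGT L0: not taken
STORE R7, [8] → M[8]=2
halt.
Total executed instructions: 24.

24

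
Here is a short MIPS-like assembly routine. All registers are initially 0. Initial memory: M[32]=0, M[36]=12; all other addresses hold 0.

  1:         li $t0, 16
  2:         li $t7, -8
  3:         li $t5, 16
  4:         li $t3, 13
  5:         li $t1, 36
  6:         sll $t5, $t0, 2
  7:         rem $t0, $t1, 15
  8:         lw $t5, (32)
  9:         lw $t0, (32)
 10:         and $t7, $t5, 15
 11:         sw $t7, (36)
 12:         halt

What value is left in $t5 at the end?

after li $t0, 16: $t0=16
after li $t7, -8: $t7=-8
after li $t5, 16: $t5=16
after li $t3, 13: $t3=13
after li $t1, 36: $t1=36
after sll $t5, $t0, 2: $t5=16<<2=64
after rem $t0, $t1, 15: $t0=36%15=6
after lw $t5, (32): $t5=M[32]=0
after lw $t0, (32): $t0=M[32]=0
after and $t7, $t5, 15: $t7=0&15=0
sw $t7, (36) → M[36]=0
halt.

0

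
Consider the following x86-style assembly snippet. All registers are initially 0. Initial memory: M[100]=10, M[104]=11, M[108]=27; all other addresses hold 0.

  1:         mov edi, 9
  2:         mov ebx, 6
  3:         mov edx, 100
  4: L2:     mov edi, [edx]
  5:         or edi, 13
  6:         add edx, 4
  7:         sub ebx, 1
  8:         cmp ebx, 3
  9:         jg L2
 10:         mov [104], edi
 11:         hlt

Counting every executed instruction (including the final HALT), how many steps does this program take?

23

mov edi, 9 → edi=9
mov ebx, 6 → ebx=6
mov edx, 100 → edx=100
mov edi, [edx] → edi=M[100]=10
or edi, 13 → edi=10|13=15
add edx, 4 → edx=100+4=104
sub ebx, 1 → ebx=6-1=5
cmp ebx, 3  (cmp 5,3)
jg L2: taken
mov edi, [edx] → edi=M[104]=11
or edi, 13 → edi=11|13=15
add edx, 4 → edx=104+4=108
sub ebx, 1 → ebx=5-1=4
cmp ebx, 3  (cmp 4,3)
jg L2: taken
mov edi, [edx] → edi=M[108]=27
or edi, 13 → edi=27|13=31
add edx, 4 → edx=108+4=112
sub ebx, 1 → ebx=4-1=3
cmp ebx, 3  (cmp 3,3)
jg L2: not taken
mov [104], edi → M[104]=31
halt.
Total executed instructions: 23.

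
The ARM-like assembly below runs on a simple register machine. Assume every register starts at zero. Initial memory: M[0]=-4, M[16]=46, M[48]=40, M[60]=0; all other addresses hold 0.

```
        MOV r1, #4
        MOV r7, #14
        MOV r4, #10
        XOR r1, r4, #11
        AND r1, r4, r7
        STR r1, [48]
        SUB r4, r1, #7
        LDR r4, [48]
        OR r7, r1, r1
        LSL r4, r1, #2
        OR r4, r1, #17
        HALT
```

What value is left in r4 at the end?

27

MOV r1, #4 → r1=4
MOV r7, #14 → r7=14
MOV r4, #10 → r4=10
XOR r1, r4, #11 → r1=10^11=1
AND r1, r4, r7 → r1=10&14=10
STR r1, [48] → M[48]=10
SUB r4, r1, #7 → r4=10-7=3
LDR r4, [48] → r4=M[48]=10
OR r7, r1, r1 → r7=10|10=10
LSL r4, r1, #2 → r4=10<<2=40
OR r4, r1, #17 → r4=10|17=27
halt.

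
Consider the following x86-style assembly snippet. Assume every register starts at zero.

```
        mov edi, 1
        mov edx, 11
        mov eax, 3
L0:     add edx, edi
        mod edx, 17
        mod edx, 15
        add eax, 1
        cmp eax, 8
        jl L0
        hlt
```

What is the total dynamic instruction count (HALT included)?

34

edi=1
edx=11
eax=3
edx=11+1=12
edx=12%17=12
edx=12%15=12
eax=3+1=4
cmp eax, 8  (cmp 4,8)
jl L0: taken
edx=12+1=13
edx=13%17=13
edx=13%15=13
eax=4+1=5
cmp eax, 8  (cmp 5,8)
jl L0: taken
edx=13+1=14
edx=14%17=14
edx=14%15=14
eax=5+1=6
cmp eax, 8  (cmp 6,8)
jl L0: taken
edx=14+1=15
edx=15%17=15
edx=15%15=0
eax=6+1=7
cmp eax, 8  (cmp 7,8)
jl L0: taken
edx=0+1=1
edx=1%17=1
edx=1%15=1
eax=7+1=8
cmp eax, 8  (cmp 8,8)
jl L0: not taken
halt.
Total executed instructions: 34.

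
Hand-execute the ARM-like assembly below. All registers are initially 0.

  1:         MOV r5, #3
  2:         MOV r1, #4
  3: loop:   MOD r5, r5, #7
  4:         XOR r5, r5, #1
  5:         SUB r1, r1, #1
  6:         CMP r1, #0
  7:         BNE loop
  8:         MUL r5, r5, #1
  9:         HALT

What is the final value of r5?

3

MOV r5, #3 → r5=3
MOV r1, #4 → r1=4
MOD r5, r5, #7 → r5=3%7=3
XOR r5, r5, #1 → r5=3^1=2
SUB r1, r1, #1 → r1=4-1=3
CMP r1, #0  (cmp 3,0)
BNE loop: taken
MOD r5, r5, #7 → r5=2%7=2
XOR r5, r5, #1 → r5=2^1=3
SUB r1, r1, #1 → r1=3-1=2
CMP r1, #0  (cmp 2,0)
BNE loop: taken
MOD r5, r5, #7 → r5=3%7=3
XOR r5, r5, #1 → r5=3^1=2
SUB r1, r1, #1 → r1=2-1=1
CMP r1, #0  (cmp 1,0)
BNE loop: taken
MOD r5, r5, #7 → r5=2%7=2
XOR r5, r5, #1 → r5=2^1=3
SUB r1, r1, #1 → r1=1-1=0
CMP r1, #0  (cmp 0,0)
BNE loop: not taken
MUL r5, r5, #1 → r5=3*1=3
halt.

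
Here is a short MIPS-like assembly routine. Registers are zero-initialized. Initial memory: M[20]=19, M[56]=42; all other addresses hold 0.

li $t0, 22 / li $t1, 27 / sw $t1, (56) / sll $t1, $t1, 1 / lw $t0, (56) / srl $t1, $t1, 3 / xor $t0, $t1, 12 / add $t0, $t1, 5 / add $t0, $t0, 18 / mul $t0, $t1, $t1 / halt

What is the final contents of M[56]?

27

after li $t0, 22: $t0=22
after li $t1, 27: $t1=27
sw $t1, (56) → M[56]=27
after sll $t1, $t1, 1: $t1=27<<1=54
after lw $t0, (56): $t0=M[56]=27
after srl $t1, $t1, 3: $t1=54>>3=6
after xor $t0, $t1, 12: $t0=6^12=10
after add $t0, $t1, 5: $t0=6+5=11
after add $t0, $t0, 18: $t0=11+18=29
after mul $t0, $t1, $t1: $t0=6*6=36
halt.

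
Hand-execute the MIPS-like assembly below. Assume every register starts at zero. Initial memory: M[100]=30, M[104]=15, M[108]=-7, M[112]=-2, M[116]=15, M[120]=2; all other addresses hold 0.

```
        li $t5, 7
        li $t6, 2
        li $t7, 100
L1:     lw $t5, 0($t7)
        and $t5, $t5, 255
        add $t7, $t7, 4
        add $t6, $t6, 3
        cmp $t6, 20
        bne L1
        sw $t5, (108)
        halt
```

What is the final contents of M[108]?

after li $t5, 7: $t5=7
after li $t6, 2: $t6=2
after li $t7, 100: $t7=100
after lw $t5, 0($t7): $t5=M[100]=30
after and $t5, $t5, 255: $t5=30&255=30
after add $t7, $t7, 4: $t7=100+4=104
after add $t6, $t6, 3: $t6=2+3=5
cmp $t6, 20  (cmp 5,20)
bne L1: taken
after lw $t5, 0($t7): $t5=M[104]=15
after and $t5, $t5, 255: $t5=15&255=15
after add $t7, $t7, 4: $t7=104+4=108
after add $t6, $t6, 3: $t6=5+3=8
cmp $t6, 20  (cmp 8,20)
bne L1: taken
after lw $t5, 0($t7): $t5=M[108]=-7
after and $t5, $t5, 255: $t5=(-7)&255=249
after add $t7, $t7, 4: $t7=108+4=112
after add $t6, $t6, 3: $t6=8+3=11
cmp $t6, 20  (cmp 11,20)
bne L1: taken
after lw $t5, 0($t7): $t5=M[112]=-2
after and $t5, $t5, 255: $t5=(-2)&255=254
after add $t7, $t7, 4: $t7=112+4=116
after add $t6, $t6, 3: $t6=11+3=14
cmp $t6, 20  (cmp 14,20)
bne L1: taken
after lw $t5, 0($t7): $t5=M[116]=15
after and $t5, $t5, 255: $t5=15&255=15
after add $t7, $t7, 4: $t7=116+4=120
after add $t6, $t6, 3: $t6=14+3=17
cmp $t6, 20  (cmp 17,20)
bne L1: taken
after lw $t5, 0($t7): $t5=M[120]=2
after and $t5, $t5, 255: $t5=2&255=2
after add $t7, $t7, 4: $t7=120+4=124
after add $t6, $t6, 3: $t6=17+3=20
cmp $t6, 20  (cmp 20,20)
bne L1: not taken
sw $t5, (108) → M[108]=2
halt.

2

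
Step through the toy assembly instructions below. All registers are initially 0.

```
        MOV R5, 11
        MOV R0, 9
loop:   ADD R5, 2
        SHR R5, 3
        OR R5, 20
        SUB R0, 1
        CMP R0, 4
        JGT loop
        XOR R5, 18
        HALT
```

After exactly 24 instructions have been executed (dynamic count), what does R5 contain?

R5=11
R0=9
R5=11+2=13
R5=13>>3=1
R5=1|20=21
R0=9-1=8
CMP R0, 4  (cmp 8,4)
JGT loop: taken
R5=21+2=23
R5=23>>3=2
R5=2|20=22
R0=8-1=7
CMP R0, 4  (cmp 7,4)
JGT loop: taken
R5=22+2=24
R5=24>>3=3
R5=3|20=23
R0=7-1=6
CMP R0, 4  (cmp 6,4)
JGT loop: taken
R5=23+2=25
R5=25>>3=3
R5=3|20=23
R0=6-1=5
After step 24: R5 = 23.

23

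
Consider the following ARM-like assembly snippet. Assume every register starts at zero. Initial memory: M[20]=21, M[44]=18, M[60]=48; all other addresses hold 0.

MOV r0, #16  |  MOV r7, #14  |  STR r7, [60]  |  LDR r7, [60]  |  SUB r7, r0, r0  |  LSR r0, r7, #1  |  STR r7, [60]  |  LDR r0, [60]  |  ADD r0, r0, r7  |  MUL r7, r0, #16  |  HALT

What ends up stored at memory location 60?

r0=16
r7=14
STR r7, [60] → M[60]=14
r7=M[60]=14
r7=16-16=0
r0=0>>1=0
STR r7, [60] → M[60]=0
r0=M[60]=0
r0=0+0=0
r7=0*16=0
halt.

0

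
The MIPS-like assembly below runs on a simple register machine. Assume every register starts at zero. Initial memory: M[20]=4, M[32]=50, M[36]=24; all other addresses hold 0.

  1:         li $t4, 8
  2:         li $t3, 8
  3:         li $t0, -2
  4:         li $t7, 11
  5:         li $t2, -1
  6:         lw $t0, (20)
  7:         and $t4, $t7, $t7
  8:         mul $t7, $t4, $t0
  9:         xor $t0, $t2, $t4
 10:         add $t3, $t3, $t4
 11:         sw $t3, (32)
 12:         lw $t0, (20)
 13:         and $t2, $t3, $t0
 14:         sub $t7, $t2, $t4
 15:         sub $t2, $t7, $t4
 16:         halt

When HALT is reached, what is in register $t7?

$t4=8
$t3=8
$t0=-2
$t7=11
$t2=-1
$t0=M[20]=4
$t4=11&11=11
$t7=11*4=44
$t0=(-1)^11=-12
$t3=8+11=19
sw $t3, (32) → M[32]=19
$t0=M[20]=4
$t2=19&4=0
$t7=0-11=-11
$t2=(-11)-11=-22
halt.

-11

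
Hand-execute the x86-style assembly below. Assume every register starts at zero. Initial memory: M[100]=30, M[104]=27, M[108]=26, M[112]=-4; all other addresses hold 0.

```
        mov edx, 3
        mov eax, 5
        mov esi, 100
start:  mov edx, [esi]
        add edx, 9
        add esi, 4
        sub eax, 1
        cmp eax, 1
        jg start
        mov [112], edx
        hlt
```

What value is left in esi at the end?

116

edx=3
eax=5
esi=100
edx=M[100]=30
edx=30+9=39
esi=100+4=104
eax=5-1=4
cmp eax, 1  (cmp 4,1)
jg start: taken
edx=M[104]=27
edx=27+9=36
esi=104+4=108
eax=4-1=3
cmp eax, 1  (cmp 3,1)
jg start: taken
edx=M[108]=26
edx=26+9=35
esi=108+4=112
eax=3-1=2
cmp eax, 1  (cmp 2,1)
jg start: taken
edx=M[112]=-4
edx=(-4)+9=5
esi=112+4=116
eax=2-1=1
cmp eax, 1  (cmp 1,1)
jg start: not taken
mov [112], edx → M[112]=5
halt.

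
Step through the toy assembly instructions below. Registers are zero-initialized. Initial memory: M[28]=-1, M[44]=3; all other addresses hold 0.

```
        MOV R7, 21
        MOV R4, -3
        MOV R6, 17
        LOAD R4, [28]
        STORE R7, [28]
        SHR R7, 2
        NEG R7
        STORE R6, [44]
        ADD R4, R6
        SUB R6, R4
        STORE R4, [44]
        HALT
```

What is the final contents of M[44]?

after MOV R7, 21: R7=21
after MOV R4, -3: R4=-3
after MOV R6, 17: R6=17
after LOAD R4, [28]: R4=M[28]=-1
STORE R7, [28] → M[28]=21
after SHR R7, 2: R7=21>>2=5
after NEG R7: R7=-(5)=-5
STORE R6, [44] → M[44]=17
after ADD R4, R6: R4=(-1)+17=16
after SUB R6, R4: R6=17-16=1
STORE R4, [44] → M[44]=16
halt.

16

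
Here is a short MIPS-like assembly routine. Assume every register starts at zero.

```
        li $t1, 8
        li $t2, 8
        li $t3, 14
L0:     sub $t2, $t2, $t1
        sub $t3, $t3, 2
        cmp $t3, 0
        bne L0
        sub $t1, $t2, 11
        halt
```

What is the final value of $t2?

after li $t1, 8: $t1=8
after li $t2, 8: $t2=8
after li $t3, 14: $t3=14
after sub $t2, $t2, $t1: $t2=8-8=0
after sub $t3, $t3, 2: $t3=14-2=12
cmp $t3, 0  (cmp 12,0)
bne L0: taken
after sub $t2, $t2, $t1: $t2=0-8=-8
after sub $t3, $t3, 2: $t3=12-2=10
cmp $t3, 0  (cmp 10,0)
bne L0: taken
after sub $t2, $t2, $t1: $t2=(-8)-8=-16
after sub $t3, $t3, 2: $t3=10-2=8
cmp $t3, 0  (cmp 8,0)
bne L0: taken
after sub $t2, $t2, $t1: $t2=(-16)-8=-24
after sub $t3, $t3, 2: $t3=8-2=6
cmp $t3, 0  (cmp 6,0)
bne L0: taken
after sub $t2, $t2, $t1: $t2=(-24)-8=-32
after sub $t3, $t3, 2: $t3=6-2=4
cmp $t3, 0  (cmp 4,0)
bne L0: taken
after sub $t2, $t2, $t1: $t2=(-32)-8=-40
after sub $t3, $t3, 2: $t3=4-2=2
cmp $t3, 0  (cmp 2,0)
bne L0: taken
after sub $t2, $t2, $t1: $t2=(-40)-8=-48
after sub $t3, $t3, 2: $t3=2-2=0
cmp $t3, 0  (cmp 0,0)
bne L0: not taken
after sub $t1, $t2, 11: $t1=(-48)-11=-59
halt.

-48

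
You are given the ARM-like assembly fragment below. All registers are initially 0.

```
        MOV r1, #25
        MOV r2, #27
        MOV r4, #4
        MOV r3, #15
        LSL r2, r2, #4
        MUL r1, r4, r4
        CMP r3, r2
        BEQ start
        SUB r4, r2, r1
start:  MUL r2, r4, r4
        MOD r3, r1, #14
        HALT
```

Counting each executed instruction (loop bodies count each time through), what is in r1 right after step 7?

16

after MOV r1, #25: r1=25
after MOV r2, #27: r2=27
after MOV r4, #4: r4=4
after MOV r3, #15: r3=15
after LSL r2, r2, #4: r2=27<<4=432
after MUL r1, r4, r4: r1=4*4=16
CMP r3, r2  (cmp 15,432)
After step 7: r1 = 16.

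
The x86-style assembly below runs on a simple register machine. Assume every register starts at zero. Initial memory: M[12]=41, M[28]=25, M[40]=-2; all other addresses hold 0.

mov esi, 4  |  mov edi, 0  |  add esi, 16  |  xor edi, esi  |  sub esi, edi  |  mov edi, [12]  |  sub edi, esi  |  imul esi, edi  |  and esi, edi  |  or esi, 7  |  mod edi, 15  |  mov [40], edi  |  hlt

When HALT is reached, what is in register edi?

11

esi=4
edi=0
esi=4+16=20
edi=0^20=20
esi=20-20=0
edi=M[12]=41
edi=41-0=41
esi=0*41=0
esi=0&41=0
esi=0|7=7
edi=41%15=11
mov [40], edi → M[40]=11
halt.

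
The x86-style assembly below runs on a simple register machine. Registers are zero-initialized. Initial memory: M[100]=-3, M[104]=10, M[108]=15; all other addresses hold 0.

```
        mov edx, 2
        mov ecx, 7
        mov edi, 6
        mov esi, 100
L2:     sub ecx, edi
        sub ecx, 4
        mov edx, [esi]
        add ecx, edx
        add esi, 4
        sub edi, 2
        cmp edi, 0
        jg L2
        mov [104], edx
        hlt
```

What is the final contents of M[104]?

15

after mov edx, 2: edx=2
after mov ecx, 7: ecx=7
after mov edi, 6: edi=6
after mov esi, 100: esi=100
after sub ecx, edi: ecx=7-6=1
after sub ecx, 4: ecx=1-4=-3
after mov edx, [esi]: edx=M[100]=-3
after add ecx, edx: ecx=(-3)+(-3)=-6
after add esi, 4: esi=100+4=104
after sub edi, 2: edi=6-2=4
cmp edi, 0  (cmp 4,0)
jg L2: taken
after sub ecx, edi: ecx=(-6)-4=-10
after sub ecx, 4: ecx=(-10)-4=-14
after mov edx, [esi]: edx=M[104]=10
after add ecx, edx: ecx=(-14)+10=-4
after add esi, 4: esi=104+4=108
after sub edi, 2: edi=4-2=2
cmp edi, 0  (cmp 2,0)
jg L2: taken
after sub ecx, edi: ecx=(-4)-2=-6
after sub ecx, 4: ecx=(-6)-4=-10
after mov edx, [esi]: edx=M[108]=15
after add ecx, edx: ecx=(-10)+15=5
after add esi, 4: esi=108+4=112
after sub edi, 2: edi=2-2=0
cmp edi, 0  (cmp 0,0)
jg L2: not taken
mov [104], edx → M[104]=15
halt.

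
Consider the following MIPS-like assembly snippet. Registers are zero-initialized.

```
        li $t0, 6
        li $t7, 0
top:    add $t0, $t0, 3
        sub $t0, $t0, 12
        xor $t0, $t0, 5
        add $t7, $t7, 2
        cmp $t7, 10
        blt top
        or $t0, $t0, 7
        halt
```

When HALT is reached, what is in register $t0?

-41

after li $t0, 6: $t0=6
after li $t7, 0: $t7=0
after add $t0, $t0, 3: $t0=6+3=9
after sub $t0, $t0, 12: $t0=9-12=-3
after xor $t0, $t0, 5: $t0=(-3)^5=-8
after add $t7, $t7, 2: $t7=0+2=2
cmp $t7, 10  (cmp 2,10)
blt top: taken
after add $t0, $t0, 3: $t0=(-8)+3=-5
after sub $t0, $t0, 12: $t0=(-5)-12=-17
after xor $t0, $t0, 5: $t0=(-17)^5=-22
after add $t7, $t7, 2: $t7=2+2=4
cmp $t7, 10  (cmp 4,10)
blt top: taken
after add $t0, $t0, 3: $t0=(-22)+3=-19
after sub $t0, $t0, 12: $t0=(-19)-12=-31
after xor $t0, $t0, 5: $t0=(-31)^5=-28
after add $t7, $t7, 2: $t7=4+2=6
cmp $t7, 10  (cmp 6,10)
blt top: taken
after add $t0, $t0, 3: $t0=(-28)+3=-25
after sub $t0, $t0, 12: $t0=(-25)-12=-37
after xor $t0, $t0, 5: $t0=(-37)^5=-34
after add $t7, $t7, 2: $t7=6+2=8
cmp $t7, 10  (cmp 8,10)
blt top: taken
after add $t0, $t0, 3: $t0=(-34)+3=-31
after sub $t0, $t0, 12: $t0=(-31)-12=-43
after xor $t0, $t0, 5: $t0=(-43)^5=-48
after add $t7, $t7, 2: $t7=8+2=10
cmp $t7, 10  (cmp 10,10)
blt top: not taken
after or $t0, $t0, 7: $t0=(-48)|7=-41
halt.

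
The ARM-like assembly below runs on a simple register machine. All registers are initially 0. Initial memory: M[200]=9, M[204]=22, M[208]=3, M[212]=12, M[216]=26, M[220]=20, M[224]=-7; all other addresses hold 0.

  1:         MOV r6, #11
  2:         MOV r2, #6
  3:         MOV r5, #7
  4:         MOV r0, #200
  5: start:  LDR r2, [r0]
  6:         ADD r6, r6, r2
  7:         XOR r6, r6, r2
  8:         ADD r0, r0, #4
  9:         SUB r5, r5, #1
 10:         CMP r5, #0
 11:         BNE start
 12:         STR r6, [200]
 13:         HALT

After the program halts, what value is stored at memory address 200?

after MOV r6, #11: r6=11
after MOV r2, #6: r2=6
after MOV r5, #7: r5=7
after MOV r0, #200: r0=200
after LDR r2, [r0]: r2=M[200]=9
after ADD r6, r6, r2: r6=11+9=20
after XOR r6, r6, r2: r6=20^9=29
after ADD r0, r0, #4: r0=200+4=204
after SUB r5, r5, #1: r5=7-1=6
CMP r5, #0  (cmp 6,0)
BNE start: taken
after LDR r2, [r0]: r2=M[204]=22
after ADD r6, r6, r2: r6=29+22=51
after XOR r6, r6, r2: r6=51^22=37
after ADD r0, r0, #4: r0=204+4=208
after SUB r5, r5, #1: r5=6-1=5
CMP r5, #0  (cmp 5,0)
BNE start: taken
after LDR r2, [r0]: r2=M[208]=3
after ADD r6, r6, r2: r6=37+3=40
after XOR r6, r6, r2: r6=40^3=43
after ADD r0, r0, #4: r0=208+4=212
after SUB r5, r5, #1: r5=5-1=4
CMP r5, #0  (cmp 4,0)
BNE start: taken
after LDR r2, [r0]: r2=M[212]=12
after ADD r6, r6, r2: r6=43+12=55
after XOR r6, r6, r2: r6=55^12=59
after ADD r0, r0, #4: r0=212+4=216
after SUB r5, r5, #1: r5=4-1=3
CMP r5, #0  (cmp 3,0)
BNE start: taken
after LDR r2, [r0]: r2=M[216]=26
after ADD r6, r6, r2: r6=59+26=85
after XOR r6, r6, r2: r6=85^26=79
after ADD r0, r0, #4: r0=216+4=220
after SUB r5, r5, #1: r5=3-1=2
CMP r5, #0  (cmp 2,0)
BNE start: taken
after LDR r2, [r0]: r2=M[220]=20
after ADD r6, r6, r2: r6=79+20=99
after XOR r6, r6, r2: r6=99^20=119
after ADD r0, r0, #4: r0=220+4=224
after SUB r5, r5, #1: r5=2-1=1
CMP r5, #0  (cmp 1,0)
BNE start: taken
after LDR r2, [r0]: r2=M[224]=-7
after ADD r6, r6, r2: r6=119+(-7)=112
after XOR r6, r6, r2: r6=112^(-7)=-119
after ADD r0, r0, #4: r0=224+4=228
after SUB r5, r5, #1: r5=1-1=0
CMP r5, #0  (cmp 0,0)
BNE start: not taken
STR r6, [200] → M[200]=-119
halt.

-119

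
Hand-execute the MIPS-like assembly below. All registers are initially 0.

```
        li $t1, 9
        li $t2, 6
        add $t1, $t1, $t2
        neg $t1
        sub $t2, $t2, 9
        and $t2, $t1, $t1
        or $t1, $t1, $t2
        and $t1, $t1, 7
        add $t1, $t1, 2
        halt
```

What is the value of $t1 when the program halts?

3

$t1=9
$t2=6
$t1=9+6=15
$t1=-(15)=-15
$t2=6-9=-3
$t2=(-15)&(-15)=-15
$t1=(-15)|(-15)=-15
$t1=(-15)&7=1
$t1=1+2=3
halt.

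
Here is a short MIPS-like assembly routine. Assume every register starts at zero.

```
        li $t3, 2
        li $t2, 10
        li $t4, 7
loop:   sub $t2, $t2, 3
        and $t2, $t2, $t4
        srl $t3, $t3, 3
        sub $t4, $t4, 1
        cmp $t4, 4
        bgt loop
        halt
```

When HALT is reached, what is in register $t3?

$t3=2
$t2=10
$t4=7
$t2=10-3=7
$t2=7&7=7
$t3=2>>3=0
$t4=7-1=6
cmp $t4, 4  (cmp 6,4)
bgt loop: taken
$t2=7-3=4
$t2=4&6=4
$t3=0>>3=0
$t4=6-1=5
cmp $t4, 4  (cmp 5,4)
bgt loop: taken
$t2=4-3=1
$t2=1&5=1
$t3=0>>3=0
$t4=5-1=4
cmp $t4, 4  (cmp 4,4)
bgt loop: not taken
halt.

0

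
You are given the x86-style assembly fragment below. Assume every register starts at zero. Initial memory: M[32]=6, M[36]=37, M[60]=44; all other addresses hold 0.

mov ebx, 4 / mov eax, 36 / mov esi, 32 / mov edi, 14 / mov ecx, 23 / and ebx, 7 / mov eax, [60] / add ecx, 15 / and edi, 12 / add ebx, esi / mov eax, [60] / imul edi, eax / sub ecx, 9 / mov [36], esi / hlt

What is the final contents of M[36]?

ebx=4
eax=36
esi=32
edi=14
ecx=23
ebx=4&7=4
eax=M[60]=44
ecx=23+15=38
edi=14&12=12
ebx=4+32=36
eax=M[60]=44
edi=12*44=528
ecx=38-9=29
mov [36], esi → M[36]=32
halt.

32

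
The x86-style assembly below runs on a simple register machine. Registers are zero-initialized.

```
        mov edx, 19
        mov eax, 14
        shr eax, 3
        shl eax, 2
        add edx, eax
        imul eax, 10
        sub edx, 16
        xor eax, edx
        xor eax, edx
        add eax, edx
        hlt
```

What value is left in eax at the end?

47

after mov edx, 19: edx=19
after mov eax, 14: eax=14
after shr eax, 3: eax=14>>3=1
after shl eax, 2: eax=1<<2=4
after add edx, eax: edx=19+4=23
after imul eax, 10: eax=4*10=40
after sub edx, 16: edx=23-16=7
after xor eax, edx: eax=40^7=47
after xor eax, edx: eax=47^7=40
after add eax, edx: eax=40+7=47
halt.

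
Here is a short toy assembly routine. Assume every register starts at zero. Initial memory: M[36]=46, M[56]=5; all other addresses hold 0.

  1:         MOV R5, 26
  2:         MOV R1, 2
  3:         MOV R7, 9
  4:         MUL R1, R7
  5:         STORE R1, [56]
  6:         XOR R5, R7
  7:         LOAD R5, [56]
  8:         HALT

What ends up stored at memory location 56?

18

MOV R5, 26 → R5=26
MOV R1, 2 → R1=2
MOV R7, 9 → R7=9
MUL R1, R7 → R1=2*9=18
STORE R1, [56] → M[56]=18
XOR R5, R7 → R5=26^9=19
LOAD R5, [56] → R5=M[56]=18
halt.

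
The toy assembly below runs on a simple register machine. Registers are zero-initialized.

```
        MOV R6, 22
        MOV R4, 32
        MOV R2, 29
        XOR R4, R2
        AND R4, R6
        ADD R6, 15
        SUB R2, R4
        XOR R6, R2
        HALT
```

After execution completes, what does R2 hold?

9

MOV R6, 22 → R6=22
MOV R4, 32 → R4=32
MOV R2, 29 → R2=29
XOR R4, R2 → R4=32^29=61
AND R4, R6 → R4=61&22=20
ADD R6, 15 → R6=22+15=37
SUB R2, R4 → R2=29-20=9
XOR R6, R2 → R6=37^9=44
halt.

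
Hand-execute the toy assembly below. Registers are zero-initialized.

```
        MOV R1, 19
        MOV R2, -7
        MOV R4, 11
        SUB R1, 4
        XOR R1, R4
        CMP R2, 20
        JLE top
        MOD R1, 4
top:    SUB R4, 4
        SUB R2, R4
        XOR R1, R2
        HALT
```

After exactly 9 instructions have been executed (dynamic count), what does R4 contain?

MOV R1, 19 → R1=19
MOV R2, -7 → R2=-7
MOV R4, 11 → R4=11
SUB R1, 4 → R1=19-4=15
XOR R1, R4 → R1=15^11=4
CMP R2, 20  (cmp -7,20)
JLE top: taken
SUB R4, 4 → R4=11-4=7
SUB R2, R4 → R2=(-7)-7=-14
After step 9: R4 = 7.

7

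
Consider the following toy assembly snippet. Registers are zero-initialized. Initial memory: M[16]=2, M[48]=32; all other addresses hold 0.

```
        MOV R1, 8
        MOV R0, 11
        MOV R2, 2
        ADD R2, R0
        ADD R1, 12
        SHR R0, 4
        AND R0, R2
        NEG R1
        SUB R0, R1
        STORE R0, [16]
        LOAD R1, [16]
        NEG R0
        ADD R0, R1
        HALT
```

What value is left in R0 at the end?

MOV R1, 8 → R1=8
MOV R0, 11 → R0=11
MOV R2, 2 → R2=2
ADD R2, R0 → R2=2+11=13
ADD R1, 12 → R1=8+12=20
SHR R0, 4 → R0=11>>4=0
AND R0, R2 → R0=0&13=0
NEG R1 → R1=-(20)=-20
SUB R0, R1 → R0=0-(-20)=20
STORE R0, [16] → M[16]=20
LOAD R1, [16] → R1=M[16]=20
NEG R0 → R0=-(20)=-20
ADD R0, R1 → R0=(-20)+20=0
halt.

0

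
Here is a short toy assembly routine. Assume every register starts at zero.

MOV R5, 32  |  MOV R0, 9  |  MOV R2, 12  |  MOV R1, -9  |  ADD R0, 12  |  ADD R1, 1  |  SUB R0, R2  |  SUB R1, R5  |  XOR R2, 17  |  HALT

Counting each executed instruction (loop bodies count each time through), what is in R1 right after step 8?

R5=32
R0=9
R2=12
R1=-9
R0=9+12=21
R1=(-9)+1=-8
R0=21-12=9
R1=(-8)-32=-40
After step 8: R1 = -40.

-40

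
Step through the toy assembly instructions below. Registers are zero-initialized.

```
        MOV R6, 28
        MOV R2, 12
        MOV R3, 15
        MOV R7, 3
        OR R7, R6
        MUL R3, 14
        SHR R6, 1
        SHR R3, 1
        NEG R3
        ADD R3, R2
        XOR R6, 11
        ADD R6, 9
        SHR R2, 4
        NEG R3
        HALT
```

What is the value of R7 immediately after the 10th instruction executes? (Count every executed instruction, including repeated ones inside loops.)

after MOV R6, 28: R6=28
after MOV R2, 12: R2=12
after MOV R3, 15: R3=15
after MOV R7, 3: R7=3
after OR R7, R6: R7=3|28=31
after MUL R3, 14: R3=15*14=210
after SHR R6, 1: R6=28>>1=14
after SHR R3, 1: R3=210>>1=105
after NEG R3: R3=-(105)=-105
after ADD R3, R2: R3=(-105)+12=-93
After step 10: R7 = 31.

31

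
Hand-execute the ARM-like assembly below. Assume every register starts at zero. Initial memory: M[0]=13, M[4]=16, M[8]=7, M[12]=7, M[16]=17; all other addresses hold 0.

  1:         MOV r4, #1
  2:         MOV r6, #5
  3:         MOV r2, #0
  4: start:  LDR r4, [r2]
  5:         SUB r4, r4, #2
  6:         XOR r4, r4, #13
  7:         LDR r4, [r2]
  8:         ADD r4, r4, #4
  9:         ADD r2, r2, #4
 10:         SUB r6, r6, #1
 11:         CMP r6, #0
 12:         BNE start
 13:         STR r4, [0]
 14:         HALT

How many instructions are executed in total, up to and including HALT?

after MOV r4, #1: r4=1
after MOV r6, #5: r6=5
after MOV r2, #0: r2=0
after LDR r4, [r2]: r4=M[0]=13
after SUB r4, r4, #2: r4=13-2=11
after XOR r4, r4, #13: r4=11^13=6
after LDR r4, [r2]: r4=M[0]=13
after ADD r4, r4, #4: r4=13+4=17
after ADD r2, r2, #4: r2=0+4=4
after SUB r6, r6, #1: r6=5-1=4
CMP r6, #0  (cmp 4,0)
BNE start: taken
after LDR r4, [r2]: r4=M[4]=16
after SUB r4, r4, #2: r4=16-2=14
after XOR r4, r4, #13: r4=14^13=3
after LDR r4, [r2]: r4=M[4]=16
after ADD r4, r4, #4: r4=16+4=20
after ADD r2, r2, #4: r2=4+4=8
after SUB r6, r6, #1: r6=4-1=3
CMP r6, #0  (cmp 3,0)
BNE start: taken
after LDR r4, [r2]: r4=M[8]=7
after SUB r4, r4, #2: r4=7-2=5
after XOR r4, r4, #13: r4=5^13=8
after LDR r4, [r2]: r4=M[8]=7
after ADD r4, r4, #4: r4=7+4=11
after ADD r2, r2, #4: r2=8+4=12
after SUB r6, r6, #1: r6=3-1=2
CMP r6, #0  (cmp 2,0)
BNE start: taken
after LDR r4, [r2]: r4=M[12]=7
after SUB r4, r4, #2: r4=7-2=5
after XOR r4, r4, #13: r4=5^13=8
after LDR r4, [r2]: r4=M[12]=7
after ADD r4, r4, #4: r4=7+4=11
after ADD r2, r2, #4: r2=12+4=16
after SUB r6, r6, #1: r6=2-1=1
CMP r6, #0  (cmp 1,0)
BNE start: taken
after LDR r4, [r2]: r4=M[16]=17
after SUB r4, r4, #2: r4=17-2=15
after XOR r4, r4, #13: r4=15^13=2
after LDR r4, [r2]: r4=M[16]=17
after ADD r4, r4, #4: r4=17+4=21
after ADD r2, r2, #4: r2=16+4=20
after SUB r6, r6, #1: r6=1-1=0
CMP r6, #0  (cmp 0,0)
BNE start: not taken
STR r4, [0] → M[0]=21
halt.
Total executed instructions: 50.

50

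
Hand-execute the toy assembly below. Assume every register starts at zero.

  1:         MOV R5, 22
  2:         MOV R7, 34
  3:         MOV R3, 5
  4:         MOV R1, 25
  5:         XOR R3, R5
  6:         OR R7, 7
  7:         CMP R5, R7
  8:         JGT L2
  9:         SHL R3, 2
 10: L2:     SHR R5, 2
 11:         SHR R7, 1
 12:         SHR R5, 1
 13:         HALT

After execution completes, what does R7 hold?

R5=22
R7=34
R3=5
R1=25
R3=5^22=19
R7=34|7=39
CMP R5, R7  (cmp 22,39)
JGT L2: not taken
R3=19<<2=76
R5=22>>2=5
R7=39>>1=19
R5=5>>1=2
halt.

19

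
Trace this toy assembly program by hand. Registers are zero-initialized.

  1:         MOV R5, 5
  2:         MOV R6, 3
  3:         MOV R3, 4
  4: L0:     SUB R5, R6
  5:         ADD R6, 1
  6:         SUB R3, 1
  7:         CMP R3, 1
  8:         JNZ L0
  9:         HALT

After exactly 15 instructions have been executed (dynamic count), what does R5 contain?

-7

after MOV R5, 5: R5=5
after MOV R6, 3: R6=3
after MOV R3, 4: R3=4
after SUB R5, R6: R5=5-3=2
after ADD R6, 1: R6=3+1=4
after SUB R3, 1: R3=4-1=3
CMP R3, 1  (cmp 3,1)
JNZ L0: taken
after SUB R5, R6: R5=2-4=-2
after ADD R6, 1: R6=4+1=5
after SUB R3, 1: R3=3-1=2
CMP R3, 1  (cmp 2,1)
JNZ L0: taken
after SUB R5, R6: R5=(-2)-5=-7
after ADD R6, 1: R6=5+1=6
After step 15: R5 = -7.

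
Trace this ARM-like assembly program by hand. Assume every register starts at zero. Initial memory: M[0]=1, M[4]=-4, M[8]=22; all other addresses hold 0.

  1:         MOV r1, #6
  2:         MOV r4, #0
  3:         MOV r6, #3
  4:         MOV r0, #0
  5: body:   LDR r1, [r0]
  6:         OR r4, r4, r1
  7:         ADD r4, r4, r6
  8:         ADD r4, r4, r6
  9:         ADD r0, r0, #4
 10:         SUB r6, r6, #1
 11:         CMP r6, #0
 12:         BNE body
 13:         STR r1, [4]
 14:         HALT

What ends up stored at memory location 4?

22

after MOV r1, #6: r1=6
after MOV r4, #0: r4=0
after MOV r6, #3: r6=3
after MOV r0, #0: r0=0
after LDR r1, [r0]: r1=M[0]=1
after OR r4, r4, r1: r4=0|1=1
after ADD r4, r4, r6: r4=1+3=4
after ADD r4, r4, r6: r4=4+3=7
after ADD r0, r0, #4: r0=0+4=4
after SUB r6, r6, #1: r6=3-1=2
CMP r6, #0  (cmp 2,0)
BNE body: taken
after LDR r1, [r0]: r1=M[4]=-4
after OR r4, r4, r1: r4=7|(-4)=-1
after ADD r4, r4, r6: r4=(-1)+2=1
after ADD r4, r4, r6: r4=1+2=3
after ADD r0, r0, #4: r0=4+4=8
after SUB r6, r6, #1: r6=2-1=1
CMP r6, #0  (cmp 1,0)
BNE body: taken
after LDR r1, [r0]: r1=M[8]=22
after OR r4, r4, r1: r4=3|22=23
after ADD r4, r4, r6: r4=23+1=24
after ADD r4, r4, r6: r4=24+1=25
after ADD r0, r0, #4: r0=8+4=12
after SUB r6, r6, #1: r6=1-1=0
CMP r6, #0  (cmp 0,0)
BNE body: not taken
STR r1, [4] → M[4]=22
halt.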